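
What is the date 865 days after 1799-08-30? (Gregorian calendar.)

+365 (one year) → Aug 30, 1800 (500 left).
+365 (one year) → Aug 30, 1801 (135 left).
Aug has 31 days: +2 → Sep 1, 1801 (133 left).
Sep has 30 days: +30 → Oct 1, 1801 (103 left).
Oct has 31 days: +31 → Nov 1, 1801 (72 left).
Nov has 30 days: +30 → Dec 1, 1801 (42 left).
Dec has 31 days: +31 → Jan 1, 1802 (11 left).
+11 → Jan 12, 1802.

January 12, 1802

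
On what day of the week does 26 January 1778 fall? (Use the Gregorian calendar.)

Doomsday rule: the anchor day for the 1700s is Sunday. For year 78: 78÷12 = 6 r 6, and 6÷4 = 1, so 6+6+1 = 13.
Sunday + 13 ≡ Saturday — that's 1778's doomsday.
In January the doomsday date is Jan 3 (1778 is not a leap year).
Jan 26 is 23 days after Jan 3; 23 mod 7 = 2, so Saturday + 2 = Monday.

Monday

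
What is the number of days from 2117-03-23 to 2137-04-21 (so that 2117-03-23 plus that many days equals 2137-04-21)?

Mar 23, 2117 → Mar 23, 2118: 365 days.
Mar 23, 2118 → Mar 23, 2119: 365 days.
Mar 23, 2119 → Mar 23, 2120: 366 days (Feb 29, 2120 is in that span).
Mar 23, 2120 → Mar 23, 2121: 365 days.
Mar 23, 2121 → Mar 23, 2122: 365 days.
Mar 23, 2122 → Mar 23, 2123: 365 days.
Mar 23, 2123 → Mar 23, 2124: 366 days (Feb 29, 2124 is in that span).
Mar 23, 2124 → Mar 23, 2125: 365 days.
Mar 23, 2125 → Mar 23, 2126: 365 days.
Mar 23, 2126 → Mar 23, 2127: 365 days.
Mar 23, 2127 → Mar 23, 2128: 366 days (Feb 29, 2128 is in that span).
Mar 23, 2128 → Mar 23, 2129: 365 days.
Mar 23, 2129 → Mar 23, 2130: 365 days.
Mar 23, 2130 → Mar 23, 2131: 365 days.
Mar 23, 2131 → Mar 23, 2132: 366 days (Feb 29, 2132 is in that span).
Mar 23, 2132 → Mar 23, 2133: 365 days.
Mar 23, 2133 → Mar 23, 2134: 365 days.
Mar 23, 2134 → Mar 23, 2135: 365 days.
Mar 23, 2135 → Mar 23, 2136: 366 days (Feb 29, 2136 is in that span).
Mar 23, 2136 → Apr 23, 2136: 31 days (March has 31).
Apr 23, 2136 → May 23, 2136: 30 days (April has 30).
May 23, 2136 → Jun 23, 2136: 31 days (May has 31).
Jun 23, 2136 → Jul 23, 2136: 30 days (June has 30).
Jul 23, 2136 → Aug 23, 2136: 31 days (July has 31).
Aug 23, 2136 → Sep 23, 2136: 31 days (August has 31).
Sep 23, 2136 → Oct 23, 2136: 30 days (September has 30).
Oct 23, 2136 → Nov 23, 2136: 31 days (October has 31).
Nov 23, 2136 → Dec 23, 2136: 30 days (November has 30).
Dec 23, 2136 → Jan 23, 2137: 31 days (December has 31).
Jan 23, 2137 → Feb 23, 2137: 31 days (January has 31).
Feb 23, 2137 → Mar 23, 2137: 28 days (February has 28).
Mar 23, 2137 → Apr 21, 2137: 29 days.
Total: 7334 days.

7334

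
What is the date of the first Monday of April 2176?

April 1, 2176 is a Monday.
The first Monday is therefore April 1 (same day).

April 1, 2176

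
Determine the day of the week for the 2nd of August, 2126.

Friday

Doomsday rule: the anchor day for the 2100s is Sunday. For year 26: 26÷12 = 2 r 2, and 2÷4 = 0, so 2+2+0 = 4.
Sunday + 4 ≡ Thursday — that's 2126's doomsday.
In August the doomsday date is Aug 8.
Aug 2 is 6 days before Aug 8; 6 mod 7 = 6, so Thursday − 6 = Friday.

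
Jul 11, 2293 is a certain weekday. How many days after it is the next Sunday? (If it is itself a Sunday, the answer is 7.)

Jul 11, 2293 is a Tuesday.
From Tuesday to the next Sunday is 5 days.

5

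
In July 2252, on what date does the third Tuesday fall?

July 20, 2252

July 1, 2252 is a Thursday.
The first Tuesday is therefore July 6 (5 days later).
The third Tuesday is 6 + 2×7 = July 20.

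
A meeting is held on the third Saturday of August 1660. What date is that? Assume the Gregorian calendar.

August 1, 1660 is a Sunday.
The first Saturday is therefore August 7 (6 days later).
The third Saturday is 7 + 2×7 = August 21.

August 21, 1660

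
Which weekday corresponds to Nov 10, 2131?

Doomsday rule: the anchor day for the 2100s is Sunday. For year 31: 31÷12 = 2 r 7, and 7÷4 = 1, so 2+7+1 = 10.
Sunday + 10 ≡ Wednesday — that's 2131's doomsday.
In November the doomsday date is Nov 7.
Nov 10 is 3 days after Nov 7; 3 mod 7 = 3, so Wednesday + 3 = Saturday.

Saturday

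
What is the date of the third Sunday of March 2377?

March 20, 2377

March 1, 2377 is a Tuesday.
The first Sunday is therefore March 6 (5 days later).
The third Sunday is 6 + 2×7 = March 20.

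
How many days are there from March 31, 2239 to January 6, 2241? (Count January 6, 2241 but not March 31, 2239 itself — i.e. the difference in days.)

Mar 31, 2239 → Mar 31, 2240: 366 days (Feb 29, 2240 is in that span).
Mar 31, 2240 → Apr 30, 2240: 30 days (March has 31).
Apr 30, 2240 → May 30, 2240: 30 days (April has 30).
May 30, 2240 → Jun 30, 2240: 31 days (May has 31).
Jun 30, 2240 → Jul 30, 2240: 30 days (June has 30).
Jul 30, 2240 → Aug 30, 2240: 31 days (July has 31).
Aug 30, 2240 → Sep 30, 2240: 31 days (August has 31).
Sep 30, 2240 → Oct 30, 2240: 30 days (September has 30).
Oct 30, 2240 → Nov 30, 2240: 31 days (October has 31).
Nov 30, 2240 → Dec 30, 2240: 30 days (November has 30).
Dec 30, 2240 → Jan 6, 2241: 7 days.
Total: 647 days.

647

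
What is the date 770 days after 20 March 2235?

April 28, 2237

+366 (one year; includes Feb 29, 2236) → Mar 20, 2236 (404 left).
+365 (one year) → Mar 20, 2237 (39 left).
Mar has 31 days: +12 → Apr 1, 2237 (27 left).
+27 → Apr 28, 2237.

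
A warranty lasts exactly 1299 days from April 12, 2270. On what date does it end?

November 1, 2273

+365 (one year) → Apr 12, 2271 (934 left).
+366 (one year; includes Feb 29, 2272) → Apr 12, 2272 (568 left).
+365 (one year) → Apr 12, 2273 (203 left).
Apr has 30 days: +19 → May 1, 2273 (184 left).
May has 31 days: +31 → Jun 1, 2273 (153 left).
Jun has 30 days: +30 → Jul 1, 2273 (123 left).
Jul has 31 days: +31 → Aug 1, 2273 (92 left).
Aug has 31 days: +31 → Sep 1, 2273 (61 left).
Sep has 30 days: +30 → Oct 1, 2273 (31 left).
Oct has 31 days: +31 → Nov 1, 2273 (0 left).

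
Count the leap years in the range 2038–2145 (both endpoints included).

26

Multiples of 4 in [2038,2145]: 27.
Of those, multiples of 100: 1 (not leap unless ÷400).
Multiples of 400: 0.
Leap years = 27 − 1 + 0 = 26.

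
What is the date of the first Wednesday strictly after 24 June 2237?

June 28, 2237

Jun 24, 2237 is a Saturday.
From Saturday to the next Wednesday is 4 days.
Jun 24, 2237 + 4 = Jun 28, 2237.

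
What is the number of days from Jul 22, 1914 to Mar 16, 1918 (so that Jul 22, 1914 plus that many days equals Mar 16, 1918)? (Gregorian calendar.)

Jul 22, 1914 → Jul 22, 1915: 365 days.
Jul 22, 1915 → Jul 22, 1916: 366 days (Feb 29, 1916 is in that span).
Jul 22, 1916 → Jul 22, 1917: 365 days.
Jul 22, 1917 → Aug 22, 1917: 31 days (July has 31).
Aug 22, 1917 → Sep 22, 1917: 31 days (August has 31).
Sep 22, 1917 → Oct 22, 1917: 30 days (September has 30).
Oct 22, 1917 → Nov 22, 1917: 31 days (October has 31).
Nov 22, 1917 → Dec 22, 1917: 30 days (November has 30).
Dec 22, 1917 → Jan 22, 1918: 31 days (December has 31).
Jan 22, 1918 → Feb 22, 1918: 31 days (January has 31).
Feb 22, 1918 → Mar 16, 1918: 22 days.
Total: 1333 days.

1333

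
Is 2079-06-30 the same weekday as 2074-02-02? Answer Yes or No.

From Feb 2, 2074 to Jun 30, 2079 is 1974 days.
1974 mod 7 = 0, so they are the same weekday.
(Feb 2, 2074 is a Friday; Jun 30, 2079 is a Friday.)

Yes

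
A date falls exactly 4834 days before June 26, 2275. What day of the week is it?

Tuesday

Jun 26, 2275 is a Saturday.
4834 mod 7 = 4, so 4834 days before a Saturday is Saturday − 4 = Tuesday.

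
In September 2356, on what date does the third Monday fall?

September 1, 2356 is a Saturday.
The first Monday is therefore September 3 (2 days later).
The third Monday is 3 + 2×7 = September 17.

September 17, 2356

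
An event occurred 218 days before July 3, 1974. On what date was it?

−3 → Jun 30, 1974 (end of Jun, 30 days; 215 left).
−30 → May 31, 1974 (end of May, 31 days; 185 left).
−31 → Apr 30, 1974 (end of Apr, 30 days; 154 left).
−30 → Mar 31, 1974 (end of Mar, 31 days; 124 left).
−31 → Feb 28, 1974 (end of Feb, 28 days; 93 left).
−28 → Jan 31, 1974 (end of Jan, 31 days; 65 left).
−31 → Dec 31, 1973 (end of Dec, 31 days; 34 left).
−31 → Nov 30, 1973 (end of Nov, 30 days; 3 left).
−3 → Nov 27, 1973.

November 27, 1973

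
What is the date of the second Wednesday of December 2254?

December 13, 2254

December 1, 2254 is a Friday.
The first Wednesday is therefore December 6 (5 days later).
The second Wednesday is 6 + 1×7 = December 13.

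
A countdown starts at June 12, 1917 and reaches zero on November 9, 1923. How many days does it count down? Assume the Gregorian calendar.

Jun 12, 1917 → Jun 12, 1918: 365 days.
Jun 12, 1918 → Jun 12, 1919: 365 days.
Jun 12, 1919 → Jun 12, 1920: 366 days (Feb 29, 1920 is in that span).
Jun 12, 1920 → Jun 12, 1921: 365 days.
Jun 12, 1921 → Jun 12, 1922: 365 days.
Jun 12, 1922 → Jun 12, 1923: 365 days.
Jun 12, 1923 → Jul 12, 1923: 30 days (June has 30).
Jul 12, 1923 → Aug 12, 1923: 31 days (July has 31).
Aug 12, 1923 → Sep 12, 1923: 31 days (August has 31).
Sep 12, 1923 → Oct 12, 1923: 30 days (September has 30).
Oct 12, 1923 → Nov 9, 1923: 28 days.
Total: 2341 days.

2341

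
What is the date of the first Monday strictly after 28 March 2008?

Mar 28, 2008 is a Friday.
From Friday to the next Monday is 3 days.
Mar 28, 2008 + 3 = Mar 31, 2008.

March 31, 2008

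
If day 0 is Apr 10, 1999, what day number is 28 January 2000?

293

Apr 10, 1999 → May 10, 1999: 30 days (April has 30).
May 10, 1999 → Jun 10, 1999: 31 days (May has 31).
Jun 10, 1999 → Jul 10, 1999: 30 days (June has 30).
Jul 10, 1999 → Aug 10, 1999: 31 days (July has 31).
Aug 10, 1999 → Sep 10, 1999: 31 days (August has 31).
Sep 10, 1999 → Oct 10, 1999: 30 days (September has 30).
Oct 10, 1999 → Nov 10, 1999: 31 days (October has 31).
Nov 10, 1999 → Dec 10, 1999: 30 days (November has 30).
Dec 10, 1999 → Jan 10, 2000: 31 days (December has 31).
Jan 10, 2000 → Jan 28, 2000: 18 days.
Total: 293 days.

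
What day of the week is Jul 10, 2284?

Thursday

Doomsday rule: the anchor day for the 2200s is Friday. For year 84: 84÷12 = 7 r 0, and 0÷4 = 0, so 7+0+0 = 7.
Friday + 7 ≡ Friday — that's 2284's doomsday.
In July the doomsday date is Jul 11.
Jul 10 is 1 day before Jul 11; 1 mod 7 = 1, so Friday − 1 = Thursday.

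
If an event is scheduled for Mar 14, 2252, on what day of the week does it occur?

Sunday

Doomsday rule: the anchor day for the 2200s is Friday. For year 52: 52÷12 = 4 r 4, and 4÷4 = 1, so 4+4+1 = 9.
Friday + 9 ≡ Sunday — that's 2252's doomsday.
In March the doomsday date is Mar 14.
Mar 14 is the doomsday itself: Sunday.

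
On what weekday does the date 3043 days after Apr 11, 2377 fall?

Saturday

First find the weekday of Apr 11, 2377. Doomsday rule: the anchor day for the 2300s is Wednesday. For year 77: 77÷12 = 6 r 5, and 5÷4 = 1, so 6+5+1 = 12.
Wednesday + 12 ≡ Monday — that's 2377's doomsday.
In April the doomsday date is Apr 4.
Apr 11 is 7 days after Apr 4; 7 mod 7 = 0, so Monday + 0 = Monday.
3043 mod 7 = 5, so 3043 days after a Monday is Monday + 5 = Saturday.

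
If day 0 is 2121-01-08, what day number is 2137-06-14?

6001

Jan 8, 2121 → Jan 8, 2122: 365 days.
Jan 8, 2122 → Jan 8, 2123: 365 days.
Jan 8, 2123 → Jan 8, 2124: 365 days.
Jan 8, 2124 → Jan 8, 2125: 366 days (Feb 29, 2124 is in that span).
Jan 8, 2125 → Jan 8, 2126: 365 days.
Jan 8, 2126 → Jan 8, 2127: 365 days.
Jan 8, 2127 → Jan 8, 2128: 365 days.
Jan 8, 2128 → Jan 8, 2129: 366 days (Feb 29, 2128 is in that span).
Jan 8, 2129 → Jan 8, 2130: 365 days.
Jan 8, 2130 → Jan 8, 2131: 365 days.
Jan 8, 2131 → Jan 8, 2132: 365 days.
Jan 8, 2132 → Jan 8, 2133: 366 days (Feb 29, 2132 is in that span).
Jan 8, 2133 → Jan 8, 2134: 365 days.
Jan 8, 2134 → Jan 8, 2135: 365 days.
Jan 8, 2135 → Jan 8, 2136: 365 days.
Jan 8, 2136 → Jan 8, 2137: 366 days (Feb 29, 2136 is in that span).
Jan 8, 2137 → Feb 8, 2137: 31 days (January has 31).
Feb 8, 2137 → Mar 8, 2137: 28 days (February has 28).
Mar 8, 2137 → Apr 8, 2137: 31 days (March has 31).
Apr 8, 2137 → May 8, 2137: 30 days (April has 30).
May 8, 2137 → Jun 8, 2137: 31 days (May has 31).
Jun 8, 2137 → Jun 14, 2137: 6 days.
Total: 6001 days.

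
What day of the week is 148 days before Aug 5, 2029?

First find the weekday of Aug 5, 2029. Doomsday rule: the anchor day for the 2000s is Tuesday. For year 29: 29÷12 = 2 r 5, and 5÷4 = 1, so 2+5+1 = 8.
Tuesday + 8 ≡ Wednesday — that's 2029's doomsday.
In August the doomsday date is Aug 8.
Aug 5 is 3 days before Aug 8; 3 mod 7 = 3, so Wednesday − 3 = Sunday.
148 mod 7 = 1, so 148 days before a Sunday is Sunday − 1 = Saturday.

Saturday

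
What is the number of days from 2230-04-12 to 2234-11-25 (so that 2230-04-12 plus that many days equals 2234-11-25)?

1688

Apr 12, 2230 → Apr 12, 2231: 365 days.
Apr 12, 2231 → Apr 12, 2232: 366 days (Feb 29, 2232 is in that span).
Apr 12, 2232 → Apr 12, 2233: 365 days.
Apr 12, 2233 → Apr 12, 2234: 365 days.
Apr 12, 2234 → May 12, 2234: 30 days (April has 30).
May 12, 2234 → Jun 12, 2234: 31 days (May has 31).
Jun 12, 2234 → Jul 12, 2234: 30 days (June has 30).
Jul 12, 2234 → Aug 12, 2234: 31 days (July has 31).
Aug 12, 2234 → Sep 12, 2234: 31 days (August has 31).
Sep 12, 2234 → Oct 12, 2234: 30 days (September has 30).
Oct 12, 2234 → Nov 12, 2234: 31 days (October has 31).
Nov 12, 2234 → Nov 25, 2234: 13 days.
Total: 1688 days.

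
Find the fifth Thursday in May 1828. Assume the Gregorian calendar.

May 1, 1828 is a Thursday.
The first Thursday is therefore May 1 (same day).
The fifth Thursday is 1 + 4×7 = May 29.

May 29, 1828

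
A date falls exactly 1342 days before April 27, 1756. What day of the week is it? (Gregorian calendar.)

First find the weekday of Apr 27, 1756. Doomsday rule: the anchor day for the 1700s is Sunday. For year 56: 56÷12 = 4 r 8, and 8÷4 = 2, so 4+8+2 = 14.
Sunday + 14 ≡ Sunday — that's 1756's doomsday.
In April the doomsday date is Apr 4.
Apr 27 is 23 days after Apr 4; 23 mod 7 = 2, so Sunday + 2 = Tuesday.
1342 mod 7 = 5, so 1342 days before a Tuesday is Tuesday − 5 = Thursday.

Thursday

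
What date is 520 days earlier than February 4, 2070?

September 2, 2068

−365 (one year) → Feb 4, 2069 (155 left).
−4 → Jan 31, 2069 (end of Jan, 31 days; 151 left).
−31 → Dec 31, 2068 (end of Dec, 31 days; 120 left).
−31 → Nov 30, 2068 (end of Nov, 30 days; 89 left).
−30 → Oct 31, 2068 (end of Oct, 31 days; 59 left).
−31 → Sep 30, 2068 (end of Sep, 30 days; 28 left).
−28 → Sep 2, 2068.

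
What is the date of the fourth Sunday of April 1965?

April 1, 1965 is a Thursday.
The first Sunday is therefore April 4 (3 days later).
The fourth Sunday is 4 + 3×7 = April 25.

April 25, 1965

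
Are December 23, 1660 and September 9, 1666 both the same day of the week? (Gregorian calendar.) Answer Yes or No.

From Dec 23, 1660 to Sep 9, 1666 is 2086 days.
2086 mod 7 = 0, so they are the same weekday.
(Dec 23, 1660 is a Thursday; Sep 9, 1666 is a Thursday.)

Yes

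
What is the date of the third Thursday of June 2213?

June 1, 2213 is a Tuesday.
The first Thursday is therefore June 3 (2 days later).
The third Thursday is 3 + 2×7 = June 17.

June 17, 2213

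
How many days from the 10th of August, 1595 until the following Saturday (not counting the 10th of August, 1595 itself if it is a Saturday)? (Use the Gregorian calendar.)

Aug 10, 1595 is a Thursday.
From Thursday to the next Saturday is 2 days.

2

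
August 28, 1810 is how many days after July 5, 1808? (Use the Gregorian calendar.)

Jul 5, 1808 → Jul 5, 1809: 365 days.
Jul 5, 1809 → Jul 5, 1810: 365 days.
Jul 5, 1810 → Aug 5, 1810: 31 days (July has 31).
Aug 5, 1810 → Aug 28, 1810: 23 days.
Total: 784 days.

784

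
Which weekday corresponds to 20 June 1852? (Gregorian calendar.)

Sunday

Doomsday rule: the anchor day for the 1800s is Friday. For year 52: 52÷12 = 4 r 4, and 4÷4 = 1, so 4+4+1 = 9.
Friday + 9 ≡ Sunday — that's 1852's doomsday.
In June the doomsday date is Jun 6.
Jun 20 is 14 days after Jun 6; 14 mod 7 = 0, so Sunday + 0 = Sunday.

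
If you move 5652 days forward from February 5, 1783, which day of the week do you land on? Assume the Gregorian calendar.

Feb 5, 1783 is a Wednesday.
5652 mod 7 = 3, so 5652 days after a Wednesday is Wednesday + 3 = Saturday.

Saturday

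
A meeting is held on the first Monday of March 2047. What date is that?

March 1, 2047 is a Friday.
The first Monday is therefore March 4 (3 days later).

March 4, 2047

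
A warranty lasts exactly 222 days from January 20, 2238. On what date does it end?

August 30, 2238

Jan has 31 days: +12 → Feb 1, 2238 (210 left).
Feb has 28 days: +28 → Mar 1, 2238 (182 left).
Mar has 31 days: +31 → Apr 1, 2238 (151 left).
Apr has 30 days: +30 → May 1, 2238 (121 left).
May has 31 days: +31 → Jun 1, 2238 (90 left).
Jun has 30 days: +30 → Jul 1, 2238 (60 left).
Jul has 31 days: +31 → Aug 1, 2238 (29 left).
+29 → Aug 30, 2238.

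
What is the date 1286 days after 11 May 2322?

+365 (one year) → May 11, 2323 (921 left).
+366 (one year; includes Feb 29, 2324) → May 11, 2324 (555 left).
+365 (one year) → May 11, 2325 (190 left).
May has 31 days: +21 → Jun 1, 2325 (169 left).
Jun has 30 days: +30 → Jul 1, 2325 (139 left).
Jul has 31 days: +31 → Aug 1, 2325 (108 left).
Aug has 31 days: +31 → Sep 1, 2325 (77 left).
Sep has 30 days: +30 → Oct 1, 2325 (47 left).
Oct has 31 days: +31 → Nov 1, 2325 (16 left).
+16 → Nov 17, 2325.

November 17, 2325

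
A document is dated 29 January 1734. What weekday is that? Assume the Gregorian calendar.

Doomsday rule: the anchor day for the 1700s is Sunday. For year 34: 34÷12 = 2 r 10, and 10÷4 = 2, so 2+10+2 = 14.
Sunday + 14 ≡ Sunday — that's 1734's doomsday.
In January the doomsday date is Jan 3 (1734 is not a leap year).
Jan 29 is 26 days after Jan 3; 26 mod 7 = 5, so Sunday + 5 = Friday.

Friday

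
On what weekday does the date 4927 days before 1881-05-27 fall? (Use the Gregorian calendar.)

May 27, 1881 is a Friday.
4927 mod 7 = 6, so 4927 days before a Friday is Friday − 6 = Saturday.

Saturday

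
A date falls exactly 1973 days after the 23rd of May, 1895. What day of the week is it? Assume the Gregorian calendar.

Wednesday

May 23, 1895 is a Thursday.
1973 mod 7 = 6, so 1973 days after a Thursday is Thursday + 6 = Wednesday.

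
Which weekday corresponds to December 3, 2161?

Thursday

Doomsday rule: the anchor day for the 2100s is Sunday. For year 61: 61÷12 = 5 r 1, and 1÷4 = 0, so 5+1+0 = 6.
Sunday + 6 ≡ Saturday — that's 2161's doomsday.
In December the doomsday date is Dec 12.
Dec 3 is 9 days before Dec 12; 9 mod 7 = 2, so Saturday − 2 = Thursday.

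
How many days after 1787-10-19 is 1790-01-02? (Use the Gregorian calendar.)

806

Oct 19, 1787 → Oct 19, 1788: 366 days (Feb 29, 1788 is in that span).
Oct 19, 1788 → Oct 19, 1789: 365 days.
Oct 19, 1789 → Nov 19, 1789: 31 days (October has 31).
Nov 19, 1789 → Dec 19, 1789: 30 days (November has 30).
Dec 19, 1789 → Jan 2, 1790: 14 days.
Total: 806 days.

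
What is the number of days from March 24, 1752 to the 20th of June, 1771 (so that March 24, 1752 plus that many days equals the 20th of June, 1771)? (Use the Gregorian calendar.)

Mar 24, 1752 → Mar 24, 1753: 365 days.
Mar 24, 1753 → Mar 24, 1754: 365 days.
Mar 24, 1754 → Mar 24, 1755: 365 days.
Mar 24, 1755 → Mar 24, 1756: 366 days (Feb 29, 1756 is in that span).
Mar 24, 1756 → Mar 24, 1757: 365 days.
Mar 24, 1757 → Mar 24, 1758: 365 days.
Mar 24, 1758 → Mar 24, 1759: 365 days.
Mar 24, 1759 → Mar 24, 1760: 366 days (Feb 29, 1760 is in that span).
Mar 24, 1760 → Mar 24, 1761: 365 days.
Mar 24, 1761 → Mar 24, 1762: 365 days.
Mar 24, 1762 → Mar 24, 1763: 365 days.
Mar 24, 1763 → Mar 24, 1764: 366 days (Feb 29, 1764 is in that span).
Mar 24, 1764 → Mar 24, 1765: 365 days.
Mar 24, 1765 → Mar 24, 1766: 365 days.
Mar 24, 1766 → Mar 24, 1767: 365 days.
Mar 24, 1767 → Mar 24, 1768: 366 days (Feb 29, 1768 is in that span).
Mar 24, 1768 → Mar 24, 1769: 365 days.
Mar 24, 1769 → Mar 24, 1770: 365 days.
Mar 24, 1770 → Mar 24, 1771: 365 days.
Mar 24, 1771 → Apr 24, 1771: 31 days (March has 31).
Apr 24, 1771 → May 24, 1771: 30 days (April has 30).
May 24, 1771 → Jun 20, 1771: 27 days.
Total: 7027 days.

7027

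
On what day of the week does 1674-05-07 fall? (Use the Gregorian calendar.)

Doomsday rule: the anchor day for the 1600s is Tuesday. For year 74: 74÷12 = 6 r 2, and 2÷4 = 0, so 6+2+0 = 8.
Tuesday + 8 ≡ Wednesday — that's 1674's doomsday.
In May the doomsday date is May 9.
May 7 is 2 days before May 9; 2 mod 7 = 2, so Wednesday − 2 = Monday.

Monday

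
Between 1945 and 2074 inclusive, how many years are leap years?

Multiples of 4 in [1945,2074]: 32.
Of those, multiples of 100: 1 (not leap unless ÷400).
Multiples of 400: 1.
Leap years = 32 − 1 + 1 = 32.

32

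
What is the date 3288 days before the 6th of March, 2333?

March 5, 2324

−365 (one year) → Mar 6, 2332 (2923 left).
−366 (one year; includes Feb 29, 2332) → Mar 6, 2331 (2557 left).
−365 (one year) → Mar 6, 2330 (2192 left).
−365 (one year) → Mar 6, 2329 (1827 left).
−365 (one year) → Mar 6, 2328 (1462 left).
−366 (one year; includes Feb 29, 2328) → Mar 6, 2327 (1096 left).
−365 (one year) → Mar 6, 2326 (731 left).
−365 (one year) → Mar 6, 2325 (366 left).
−6 → Feb 28, 2325 (end of Feb, 28 days; 360 left).
−28 → Jan 31, 2325 (end of Jan, 31 days; 332 left).
−31 → Dec 31, 2324 (end of Dec, 31 days; 301 left).
−31 → Nov 30, 2324 (end of Nov, 30 days; 270 left).
−30 → Oct 31, 2324 (end of Oct, 31 days; 240 left).
−31 → Sep 30, 2324 (end of Sep, 30 days; 209 left).
−30 → Aug 31, 2324 (end of Aug, 31 days; 179 left).
−31 → Jul 31, 2324 (end of Jul, 31 days; 148 left).
−31 → Jun 30, 2324 (end of Jun, 30 days; 117 left).
−30 → May 31, 2324 (end of May, 31 days; 87 left).
−31 → Apr 30, 2324 (end of Apr, 30 days; 56 left).
−30 → Mar 31, 2324 (end of Mar, 31 days; 26 left).
−26 → Mar 5, 2324.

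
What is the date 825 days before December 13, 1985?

September 10, 1983

−365 (one year) → Dec 13, 1984 (460 left).
−366 (one year; includes Feb 29, 1984) → Dec 13, 1983 (94 left).
−13 → Nov 30, 1983 (end of Nov, 30 days; 81 left).
−30 → Oct 31, 1983 (end of Oct, 31 days; 51 left).
−31 → Sep 30, 1983 (end of Sep, 30 days; 20 left).
−20 → Sep 10, 1983.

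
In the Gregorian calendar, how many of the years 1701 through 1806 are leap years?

Multiples of 4 in [1701,1806]: 26.
Of those, multiples of 100: 1 (not leap unless ÷400).
Multiples of 400: 0.
Leap years = 26 − 1 + 0 = 25.

25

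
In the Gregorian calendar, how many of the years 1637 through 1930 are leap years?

Multiples of 4 in [1637,1930]: 73.
Of those, multiples of 100: 3 (not leap unless ÷400).
Multiples of 400: 0.
Leap years = 73 − 3 + 0 = 70.

70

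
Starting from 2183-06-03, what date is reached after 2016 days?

December 9, 2188

+366 (one year; includes Feb 29, 2184) → Jun 3, 2184 (1650 left).
+365 (one year) → Jun 3, 2185 (1285 left).
+365 (one year) → Jun 3, 2186 (920 left).
+365 (one year) → Jun 3, 2187 (555 left).
+366 (one year; includes Feb 29, 2188) → Jun 3, 2188 (189 left).
Jun has 30 days: +28 → Jul 1, 2188 (161 left).
Jul has 31 days: +31 → Aug 1, 2188 (130 left).
Aug has 31 days: +31 → Sep 1, 2188 (99 left).
Sep has 30 days: +30 → Oct 1, 2188 (69 left).
Oct has 31 days: +31 → Nov 1, 2188 (38 left).
Nov has 30 days: +30 → Dec 1, 2188 (8 left).
+8 → Dec 9, 2188.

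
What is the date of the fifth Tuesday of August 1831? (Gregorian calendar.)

August 30, 1831

August 1, 1831 is a Monday.
The first Tuesday is therefore August 2 (1 days later).
The fifth Tuesday is 2 + 4×7 = August 30.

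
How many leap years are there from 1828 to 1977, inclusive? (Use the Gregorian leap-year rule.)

Multiples of 4 in [1828,1977]: 38.
Of those, multiples of 100: 1 (not leap unless ÷400).
Multiples of 400: 0.
Leap years = 38 − 1 + 0 = 37.

37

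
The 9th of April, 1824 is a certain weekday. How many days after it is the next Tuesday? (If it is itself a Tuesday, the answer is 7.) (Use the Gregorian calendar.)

Apr 9, 1824 is a Friday.
From Friday to the next Tuesday is 4 days.

4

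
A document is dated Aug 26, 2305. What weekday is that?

Saturday

Doomsday rule: the anchor day for the 2300s is Wednesday. For year 05: 5÷12 = 0 r 5, and 5÷4 = 1, so 0+5+1 = 6.
Wednesday + 6 ≡ Tuesday — that's 2305's doomsday.
In August the doomsday date is Aug 8.
Aug 26 is 18 days after Aug 8; 18 mod 7 = 4, so Tuesday + 4 = Saturday.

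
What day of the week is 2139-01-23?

Doomsday rule: the anchor day for the 2100s is Sunday. For year 39: 39÷12 = 3 r 3, and 3÷4 = 0, so 3+3+0 = 6.
Sunday + 6 ≡ Saturday — that's 2139's doomsday.
In January the doomsday date is Jan 3 (2139 is not a leap year).
Jan 23 is 20 days after Jan 3; 20 mod 7 = 6, so Saturday + 6 = Friday.

Friday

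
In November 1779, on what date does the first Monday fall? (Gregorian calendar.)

November 1, 1779

November 1, 1779 is a Monday.
The first Monday is therefore November 1 (same day).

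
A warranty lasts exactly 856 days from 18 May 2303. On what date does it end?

September 20, 2305

+366 (one year; includes Feb 29, 2304) → May 18, 2304 (490 left).
+365 (one year) → May 18, 2305 (125 left).
May has 31 days: +14 → Jun 1, 2305 (111 left).
Jun has 30 days: +30 → Jul 1, 2305 (81 left).
Jul has 31 days: +31 → Aug 1, 2305 (50 left).
Aug has 31 days: +31 → Sep 1, 2305 (19 left).
+19 → Sep 20, 2305.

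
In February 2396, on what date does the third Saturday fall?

February 1, 2396 is a Thursday.
The first Saturday is therefore February 3 (2 days later).
The third Saturday is 3 + 2×7 = February 17.

February 17, 2396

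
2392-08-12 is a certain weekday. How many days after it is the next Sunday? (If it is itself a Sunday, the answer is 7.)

4

Aug 12, 2392 is a Wednesday.
From Wednesday to the next Sunday is 4 days.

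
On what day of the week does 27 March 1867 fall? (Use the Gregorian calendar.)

Doomsday rule: the anchor day for the 1800s is Friday. For year 67: 67÷12 = 5 r 7, and 7÷4 = 1, so 5+7+1 = 13.
Friday + 13 ≡ Thursday — that's 1867's doomsday.
In March the doomsday date is Mar 14.
Mar 27 is 13 days after Mar 14; 13 mod 7 = 6, so Thursday + 6 = Wednesday.

Wednesday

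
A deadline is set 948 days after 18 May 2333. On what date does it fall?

+365 (one year) → May 18, 2334 (583 left).
+365 (one year) → May 18, 2335 (218 left).
May has 31 days: +14 → Jun 1, 2335 (204 left).
Jun has 30 days: +30 → Jul 1, 2335 (174 left).
Jul has 31 days: +31 → Aug 1, 2335 (143 left).
Aug has 31 days: +31 → Sep 1, 2335 (112 left).
Sep has 30 days: +30 → Oct 1, 2335 (82 left).
Oct has 31 days: +31 → Nov 1, 2335 (51 left).
Nov has 30 days: +30 → Dec 1, 2335 (21 left).
+21 → Dec 22, 2335.

December 22, 2335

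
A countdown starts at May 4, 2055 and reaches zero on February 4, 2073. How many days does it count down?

6486

May 4, 2055 → May 4, 2056: 366 days (Feb 29, 2056 is in that span).
May 4, 2056 → May 4, 2057: 365 days.
May 4, 2057 → May 4, 2058: 365 days.
May 4, 2058 → May 4, 2059: 365 days.
May 4, 2059 → May 4, 2060: 366 days (Feb 29, 2060 is in that span).
May 4, 2060 → May 4, 2061: 365 days.
May 4, 2061 → May 4, 2062: 365 days.
May 4, 2062 → May 4, 2063: 365 days.
May 4, 2063 → May 4, 2064: 366 days (Feb 29, 2064 is in that span).
May 4, 2064 → May 4, 2065: 365 days.
May 4, 2065 → May 4, 2066: 365 days.
May 4, 2066 → May 4, 2067: 365 days.
May 4, 2067 → May 4, 2068: 366 days (Feb 29, 2068 is in that span).
May 4, 2068 → May 4, 2069: 365 days.
May 4, 2069 → May 4, 2070: 365 days.
May 4, 2070 → May 4, 2071: 365 days.
May 4, 2071 → May 4, 2072: 366 days (Feb 29, 2072 is in that span).
May 4, 2072 → Jun 4, 2072: 31 days (May has 31).
Jun 4, 2072 → Jul 4, 2072: 30 days (June has 30).
Jul 4, 2072 → Aug 4, 2072: 31 days (July has 31).
Aug 4, 2072 → Sep 4, 2072: 31 days (August has 31).
Sep 4, 2072 → Oct 4, 2072: 30 days (September has 30).
Oct 4, 2072 → Nov 4, 2072: 31 days (October has 31).
Nov 4, 2072 → Dec 4, 2072: 30 days (November has 30).
Dec 4, 2072 → Jan 4, 2073: 31 days (December has 31).
Jan 4, 2073 → Feb 4, 2073: 31 days.
Total: 6486 days.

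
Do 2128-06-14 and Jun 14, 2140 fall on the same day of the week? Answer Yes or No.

From Jun 14, 2128 to Jun 14, 2140 is 4383 days.
4383 mod 7 = 1, so they are different weekdays.
(Jun 14, 2128 is a Monday; Jun 14, 2140 is a Tuesday.)

No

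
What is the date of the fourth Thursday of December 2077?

December 23, 2077

December 1, 2077 is a Wednesday.
The first Thursday is therefore December 2 (1 days later).
The fourth Thursday is 2 + 3×7 = December 23.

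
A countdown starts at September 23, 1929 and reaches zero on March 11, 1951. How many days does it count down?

Sep 23, 1929 → Sep 23, 1930: 365 days.
Sep 23, 1930 → Sep 23, 1931: 365 days.
Sep 23, 1931 → Sep 23, 1932: 366 days (Feb 29, 1932 is in that span).
Sep 23, 1932 → Sep 23, 1933: 365 days.
Sep 23, 1933 → Sep 23, 1934: 365 days.
Sep 23, 1934 → Sep 23, 1935: 365 days.
Sep 23, 1935 → Sep 23, 1936: 366 days (Feb 29, 1936 is in that span).
Sep 23, 1936 → Sep 23, 1937: 365 days.
Sep 23, 1937 → Sep 23, 1938: 365 days.
Sep 23, 1938 → Sep 23, 1939: 365 days.
Sep 23, 1939 → Sep 23, 1940: 366 days (Feb 29, 1940 is in that span).
Sep 23, 1940 → Sep 23, 1941: 365 days.
Sep 23, 1941 → Sep 23, 1942: 365 days.
Sep 23, 1942 → Sep 23, 1943: 365 days.
Sep 23, 1943 → Sep 23, 1944: 366 days (Feb 29, 1944 is in that span).
Sep 23, 1944 → Sep 23, 1945: 365 days.
Sep 23, 1945 → Sep 23, 1946: 365 days.
Sep 23, 1946 → Sep 23, 1947: 365 days.
Sep 23, 1947 → Sep 23, 1948: 366 days (Feb 29, 1948 is in that span).
Sep 23, 1948 → Sep 23, 1949: 365 days.
Sep 23, 1949 → Sep 23, 1950: 365 days.
Sep 23, 1950 → Oct 23, 1950: 30 days (September has 30).
Oct 23, 1950 → Nov 23, 1950: 31 days (October has 31).
Nov 23, 1950 → Dec 23, 1950: 30 days (November has 30).
Dec 23, 1950 → Jan 23, 1951: 31 days (December has 31).
Jan 23, 1951 → Feb 23, 1951: 31 days (January has 31).
Feb 23, 1951 → Mar 11, 1951: 16 days.
Total: 7839 days.

7839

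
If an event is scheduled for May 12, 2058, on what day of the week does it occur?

Doomsday rule: the anchor day for the 2000s is Tuesday. For year 58: 58÷12 = 4 r 10, and 10÷4 = 2, so 4+10+2 = 16.
Tuesday + 16 ≡ Thursday — that's 2058's doomsday.
In May the doomsday date is May 9.
May 12 is 3 days after May 9; 3 mod 7 = 3, so Thursday + 3 = Sunday.

Sunday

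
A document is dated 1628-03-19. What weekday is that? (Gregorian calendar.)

Sunday

Doomsday rule: the anchor day for the 1600s is Tuesday. For year 28: 28÷12 = 2 r 4, and 4÷4 = 1, so 2+4+1 = 7.
Tuesday + 7 ≡ Tuesday — that's 1628's doomsday.
In March the doomsday date is Mar 14.
Mar 19 is 5 days after Mar 14; 5 mod 7 = 5, so Tuesday + 5 = Sunday.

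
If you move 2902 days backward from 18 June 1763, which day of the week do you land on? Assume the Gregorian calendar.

Tuesday

Jun 18, 1763 is a Saturday.
2902 mod 7 = 4, so 2902 days before a Saturday is Saturday − 4 = Tuesday.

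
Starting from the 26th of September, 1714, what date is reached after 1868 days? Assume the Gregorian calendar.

November 7, 1719

+365 (one year) → Sep 26, 1715 (1503 left).
+366 (one year; includes Feb 29, 1716) → Sep 26, 1716 (1137 left).
+365 (one year) → Sep 26, 1717 (772 left).
+365 (one year) → Sep 26, 1718 (407 left).
+365 (one year) → Sep 26, 1719 (42 left).
Sep has 30 days: +5 → Oct 1, 1719 (37 left).
Oct has 31 days: +31 → Nov 1, 1719 (6 left).
+6 → Nov 7, 1719.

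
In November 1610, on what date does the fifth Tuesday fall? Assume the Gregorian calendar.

November 1, 1610 is a Monday.
The first Tuesday is therefore November 2 (1 days later).
The fifth Tuesday is 2 + 4×7 = November 30.

November 30, 1610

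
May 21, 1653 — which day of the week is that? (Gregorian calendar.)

Doomsday rule: the anchor day for the 1600s is Tuesday. For year 53: 53÷12 = 4 r 5, and 5÷4 = 1, so 4+5+1 = 10.
Tuesday + 10 ≡ Friday — that's 1653's doomsday.
In May the doomsday date is May 9.
May 21 is 12 days after May 9; 12 mod 7 = 5, so Friday + 5 = Wednesday.

Wednesday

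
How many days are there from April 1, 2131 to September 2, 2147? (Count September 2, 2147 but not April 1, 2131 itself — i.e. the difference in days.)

Apr 1, 2131 → Apr 1, 2132: 366 days (Feb 29, 2132 is in that span).
Apr 1, 2132 → Apr 1, 2133: 365 days.
Apr 1, 2133 → Apr 1, 2134: 365 days.
Apr 1, 2134 → Apr 1, 2135: 365 days.
Apr 1, 2135 → Apr 1, 2136: 366 days (Feb 29, 2136 is in that span).
Apr 1, 2136 → Apr 1, 2137: 365 days.
Apr 1, 2137 → Apr 1, 2138: 365 days.
Apr 1, 2138 → Apr 1, 2139: 365 days.
Apr 1, 2139 → Apr 1, 2140: 366 days (Feb 29, 2140 is in that span).
Apr 1, 2140 → Apr 1, 2141: 365 days.
Apr 1, 2141 → Apr 1, 2142: 365 days.
Apr 1, 2142 → Apr 1, 2143: 365 days.
Apr 1, 2143 → Apr 1, 2144: 366 days (Feb 29, 2144 is in that span).
Apr 1, 2144 → Apr 1, 2145: 365 days.
Apr 1, 2145 → Apr 1, 2146: 365 days.
Apr 1, 2146 → Apr 1, 2147: 365 days.
Apr 1, 2147 → May 1, 2147: 30 days (April has 30).
May 1, 2147 → Jun 1, 2147: 31 days (May has 31).
Jun 1, 2147 → Jul 1, 2147: 30 days (June has 30).
Jul 1, 2147 → Aug 1, 2147: 31 days (July has 31).
Aug 1, 2147 → Sep 1, 2147: 31 days (August has 31).
Sep 1, 2147 → Sep 2, 2147: 1 days.
Total: 5998 days.

5998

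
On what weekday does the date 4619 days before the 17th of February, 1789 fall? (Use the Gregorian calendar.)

Feb 17, 1789 is a Tuesday.
4619 mod 7 = 6, so 4619 days before a Tuesday is Tuesday − 6 = Wednesday.

Wednesday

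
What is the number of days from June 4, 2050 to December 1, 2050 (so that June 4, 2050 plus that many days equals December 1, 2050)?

180

Jun 4, 2050 → Jul 4, 2050: 30 days (June has 30).
Jul 4, 2050 → Aug 4, 2050: 31 days (July has 31).
Aug 4, 2050 → Sep 4, 2050: 31 days (August has 31).
Sep 4, 2050 → Oct 4, 2050: 30 days (September has 30).
Oct 4, 2050 → Nov 4, 2050: 31 days (October has 31).
Nov 4, 2050 → Dec 1, 2050: 27 days.
Total: 180 days.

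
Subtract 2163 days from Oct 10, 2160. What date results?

November 8, 2154

−366 (one year; includes Feb 29, 2160) → Oct 10, 2159 (1797 left).
−365 (one year) → Oct 10, 2158 (1432 left).
−365 (one year) → Oct 10, 2157 (1067 left).
−365 (one year) → Oct 10, 2156 (702 left).
−366 (one year; includes Feb 29, 2156) → Oct 10, 2155 (336 left).
−10 → Sep 30, 2155 (end of Sep, 30 days; 326 left).
−30 → Aug 31, 2155 (end of Aug, 31 days; 296 left).
−31 → Jul 31, 2155 (end of Jul, 31 days; 265 left).
−31 → Jun 30, 2155 (end of Jun, 30 days; 234 left).
−30 → May 31, 2155 (end of May, 31 days; 204 left).
−31 → Apr 30, 2155 (end of Apr, 30 days; 173 left).
−30 → Mar 31, 2155 (end of Mar, 31 days; 143 left).
−31 → Feb 28, 2155 (end of Feb, 28 days; 112 left).
−28 → Jan 31, 2155 (end of Jan, 31 days; 84 left).
−31 → Dec 31, 2154 (end of Dec, 31 days; 53 left).
−31 → Nov 30, 2154 (end of Nov, 30 days; 22 left).
−22 → Nov 8, 2154.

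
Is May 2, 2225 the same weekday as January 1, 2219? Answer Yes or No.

From Jan 1, 2219 to May 2, 2225 is 2313 days.
2313 mod 7 = 3, so they are different weekdays.
(Jan 1, 2219 is a Friday; May 2, 2225 is a Monday.)

No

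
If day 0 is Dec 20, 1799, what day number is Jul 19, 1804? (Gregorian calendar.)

Dec 20, 1799 → Dec 20, 1800: 365 days.
Dec 20, 1800 → Dec 20, 1801: 365 days.
Dec 20, 1801 → Dec 20, 1802: 365 days.
Dec 20, 1802 → Dec 20, 1803: 365 days.
Dec 20, 1803 → Jan 20, 1804: 31 days (December has 31).
Jan 20, 1804 → Feb 20, 1804: 31 days (January has 31).
Feb 20, 1804 → Mar 20, 1804: 29 days (February has 29).
Mar 20, 1804 → Apr 20, 1804: 31 days (March has 31).
Apr 20, 1804 → May 20, 1804: 30 days (April has 30).
May 20, 1804 → Jun 20, 1804: 31 days (May has 31).
Jun 20, 1804 → Jul 19, 1804: 29 days.
Total: 1672 days.

1672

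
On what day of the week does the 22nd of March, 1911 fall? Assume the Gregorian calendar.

January 1, 1911 is a Sunday.
Jan 1, 1911 → Feb 1, 1911: 31 days (January has 31).
Feb 1, 1911 → Mar 1, 1911: 28 days (February has 28).
Mar 1, 1911 → Mar 22, 1911: 21 days.
Total: 80 days.
80 mod 7 = 3, so Sunday + 3 = Wednesday.

Wednesday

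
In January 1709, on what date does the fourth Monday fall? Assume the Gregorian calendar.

January 1, 1709 is a Tuesday.
The first Monday is therefore January 7 (6 days later).
The fourth Monday is 7 + 3×7 = January 28.

January 28, 1709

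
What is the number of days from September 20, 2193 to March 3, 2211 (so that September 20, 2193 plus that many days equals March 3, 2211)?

6372

Sep 20, 2193 → Sep 20, 2194: 365 days.
Sep 20, 2194 → Sep 20, 2195: 365 days.
Sep 20, 2195 → Sep 20, 2196: 366 days (Feb 29, 2196 is in that span).
Sep 20, 2196 → Sep 20, 2197: 365 days.
Sep 20, 2197 → Sep 20, 2198: 365 days.
Sep 20, 2198 → Sep 20, 2199: 365 days.
Sep 20, 2199 → Sep 20, 2200: 365 days.
Sep 20, 2200 → Sep 20, 2201: 365 days.
Sep 20, 2201 → Sep 20, 2202: 365 days.
Sep 20, 2202 → Sep 20, 2203: 365 days.
Sep 20, 2203 → Sep 20, 2204: 366 days (Feb 29, 2204 is in that span).
Sep 20, 2204 → Sep 20, 2205: 365 days.
Sep 20, 2205 → Sep 20, 2206: 365 days.
Sep 20, 2206 → Sep 20, 2207: 365 days.
Sep 20, 2207 → Sep 20, 2208: 366 days (Feb 29, 2208 is in that span).
Sep 20, 2208 → Sep 20, 2209: 365 days.
Sep 20, 2209 → Sep 20, 2210: 365 days.
Sep 20, 2210 → Oct 20, 2210: 30 days (September has 30).
Oct 20, 2210 → Nov 20, 2210: 31 days (October has 31).
Nov 20, 2210 → Dec 20, 2210: 30 days (November has 30).
Dec 20, 2210 → Jan 20, 2211: 31 days (December has 31).
Jan 20, 2211 → Feb 20, 2211: 31 days (January has 31).
Feb 20, 2211 → Mar 3, 2211: 11 days.
Total: 6372 days.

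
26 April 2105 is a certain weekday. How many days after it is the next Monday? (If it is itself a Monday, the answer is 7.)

1

Apr 26, 2105 is a Sunday.
From Sunday to the next Monday is 1 day.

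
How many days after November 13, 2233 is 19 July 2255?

Nov 13, 2233 → Nov 13, 2234: 365 days.
Nov 13, 2234 → Nov 13, 2235: 365 days.
Nov 13, 2235 → Nov 13, 2236: 366 days (Feb 29, 2236 is in that span).
Nov 13, 2236 → Nov 13, 2237: 365 days.
Nov 13, 2237 → Nov 13, 2238: 365 days.
Nov 13, 2238 → Nov 13, 2239: 365 days.
Nov 13, 2239 → Nov 13, 2240: 366 days (Feb 29, 2240 is in that span).
Nov 13, 2240 → Nov 13, 2241: 365 days.
Nov 13, 2241 → Nov 13, 2242: 365 days.
Nov 13, 2242 → Nov 13, 2243: 365 days.
Nov 13, 2243 → Nov 13, 2244: 366 days (Feb 29, 2244 is in that span).
Nov 13, 2244 → Nov 13, 2245: 365 days.
Nov 13, 2245 → Nov 13, 2246: 365 days.
Nov 13, 2246 → Nov 13, 2247: 365 days.
Nov 13, 2247 → Nov 13, 2248: 366 days (Feb 29, 2248 is in that span).
Nov 13, 2248 → Nov 13, 2249: 365 days.
Nov 13, 2249 → Nov 13, 2250: 365 days.
Nov 13, 2250 → Nov 13, 2251: 365 days.
Nov 13, 2251 → Nov 13, 2252: 366 days (Feb 29, 2252 is in that span).
Nov 13, 2252 → Nov 13, 2253: 365 days.
Nov 13, 2253 → Nov 13, 2254: 365 days.
Nov 13, 2254 → Dec 13, 2254: 30 days (November has 30).
Dec 13, 2254 → Jan 13, 2255: 31 days (December has 31).
Jan 13, 2255 → Feb 13, 2255: 31 days (January has 31).
Feb 13, 2255 → Mar 13, 2255: 28 days (February has 28).
Mar 13, 2255 → Apr 13, 2255: 31 days (March has 31).
Apr 13, 2255 → May 13, 2255: 30 days (April has 30).
May 13, 2255 → Jun 13, 2255: 31 days (May has 31).
Jun 13, 2255 → Jul 13, 2255: 30 days (June has 30).
Jul 13, 2255 → Jul 19, 2255: 6 days.
Total: 7918 days.

7918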